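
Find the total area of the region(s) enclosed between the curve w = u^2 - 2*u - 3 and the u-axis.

32/3

The curve meets the u-axis where u^2 - 2*u - 3 = 0, i.e. (u - 3)*(u + 1) = 0, at u = -1, 3.
On [-1, 3] the curve lies below the axis; ∫[-1,3] (u^2 - 2*u - 3) du = -32/3, giving area 32/3.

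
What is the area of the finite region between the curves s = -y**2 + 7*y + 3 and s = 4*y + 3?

Both boundary curves give s as a function of y, so integrate with respect to y. Setting them equal: -y**2 + 3*y = 0, i.e. -y*(y - 3) = 0, so they meet at y = 0, 3.
For y in [0, 3], s = -y**2 + 7*y + 3 is on the right; area = ∫[0,3] (-y**2 + 3*y) dy = 9/2.

9/2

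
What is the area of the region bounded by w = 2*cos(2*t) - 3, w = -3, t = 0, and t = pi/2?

2

The difference (2*cos(2*t) - 3) - (-3) = 2*cos(2*t) changes sign at t = pi/4 inside [0, pi/2], so split the integral there.
∫[0,pi/4] (2*cos(2*t)) dt = 1.
∫[pi/4,pi/2] (2*cos(2*t)) dt = -1; the area of that piece is 1.
Total area = 1 + 1 = 2.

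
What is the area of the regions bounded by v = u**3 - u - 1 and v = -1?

Set the curves equal: u**3 - u - 1 = -1, so u**3 - u = 0, which factors as u*(u - 1)*(u + 1) = 0. The curves meet at u = -1, 0, 1.
On [-1, 0], v = u**3 - u - 1 is on top; that piece has area ∫[-1,0] (u**3 - u) du = 1/4.
On [0, 1], v = -1 is on top; that piece has area ∫[0,1] (-(u**3 - u)) du = 1/4.
Total enclosed area = 1/4 + 1/4 = 1/2.

1/2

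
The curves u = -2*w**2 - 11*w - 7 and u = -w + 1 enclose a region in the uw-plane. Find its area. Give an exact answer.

Both boundary curves give u as a function of w, so integrate with respect to w. Setting them equal: -2*w**2 - 10*w - 8 = 0, i.e. -2*(w + 1)*(w + 4) = 0, so they meet at w = -4, -1.
For w in [-4, -1], u = -2*w**2 - 11*w - 7 is on the right; area = ∫[-4,-1] (-2*w**2 - 10*w - 8) dw = 9.

9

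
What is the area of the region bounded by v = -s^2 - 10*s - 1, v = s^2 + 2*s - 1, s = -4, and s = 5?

860/3

The difference (-s^2 - 10*s - 1) - (s^2 + 2*s - 1) = -2*s^2 - 12*s changes sign at s = 0 inside [-4, 5], so split the integral there.
∫[-4,0] (-2*s^2 - 12*s) ds = 160/3.
∫[0,5] (-2*s^2 - 12*s) ds = -700/3; the area of that piece is 700/3.
Total area = 160/3 + 700/3 = 860/3.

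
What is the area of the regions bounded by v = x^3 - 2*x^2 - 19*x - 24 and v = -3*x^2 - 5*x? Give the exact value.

1741/12

Set the curves equal: x^3 - 2*x^2 - 19*x - 24 = -3*x^2 - 5*x, so x^3 + x^2 - 14*x - 24 = 0, which factors as (x - 4)*(x + 2)*(x + 3) = 0. The curves meet at x = -3, -2, 4.
On [-3, -2], v = x^3 - 2*x^2 - 19*x - 24 is on top; that piece has area ∫[-3,-2] (x^3 + x^2 - 14*x - 24) dx = 13/12.
On [-2, 4], v = -3*x^2 - 5*x is on top; that piece has area ∫[-2,4] (-(x^3 + x^2 - 14*x - 24)) dx = 144.
Total enclosed area = 13/12 + 144 = 1741/12.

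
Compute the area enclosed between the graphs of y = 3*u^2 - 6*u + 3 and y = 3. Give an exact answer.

4

Set the curves equal: 3*u^2 - 6*u + 3 = 3, so 3*u^2 - 6*u = 0, which factors as 3*u*(u - 2) = 0. The curves meet at u = 0, 2.
On [0, 2], y = 3 is on top; that piece has area ∫[0,2] (-(3*u^2 - 6*u)) du = 4.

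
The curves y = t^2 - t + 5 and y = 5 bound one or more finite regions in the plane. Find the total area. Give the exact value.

Set the curves equal: t^2 - t + 5 = 5, so t^2 - t = 0, which factors as t*(t - 1) = 0. The curves meet at t = 0, 1.
On [0, 1], y = 5 is on top; that piece has area ∫[0,1] (-(t^2 - t)) dt = 1/6.

1/6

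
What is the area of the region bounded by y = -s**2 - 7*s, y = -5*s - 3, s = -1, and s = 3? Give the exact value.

16

The difference (-s**2 - 7*s) - (-5*s - 3) = -s**2 - 2*s + 3 changes sign at s = 1 inside [-1, 3], so split the integral there.
∫[-1,1] (-s**2 - 2*s + 3) ds = 16/3.
∫[1,3] (-s**2 - 2*s + 3) ds = -32/3; the area of that piece is 32/3.
Total area = 16/3 + 32/3 = 16.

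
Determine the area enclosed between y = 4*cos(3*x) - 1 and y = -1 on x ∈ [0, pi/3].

The difference (4*cos(3*x) - 1) - (-1) = 4*cos(3*x) changes sign at x = pi/6 inside [0, pi/3], so split the integral there.
∫[0,pi/6] (4*cos(3*x)) dx = 4/3.
∫[pi/6,pi/3] (4*cos(3*x)) dx = -4/3; the area of that piece is 4/3.
Total area = 4/3 + 4/3 = 8/3.

8/3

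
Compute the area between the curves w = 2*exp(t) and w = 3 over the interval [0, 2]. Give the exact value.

The difference (2*exp(t)) - (3) = 2*exp(t) - 3 changes sign at t = log(3/2) inside [0, 2], so split the integral there.
∫[0,log(3/2)] (2*exp(t) - 3) dt = log(8/27) + 1; the area of that piece is -1 + log(27/8).
∫[log(3/2),2] (2*exp(t) - 3) dt = -9 - 3*log(2) + 3*log(3) + 2*exp(2).
Total area = (-1 + log(27/8)) + (-9 - 3*log(2) + 3*log(3) + 2*exp(2)) = -10 - 6*log(2) + 6*log(3) + 2*exp(2).

-10 - 6*log(2) + 6*log(3) + 2*exp(2)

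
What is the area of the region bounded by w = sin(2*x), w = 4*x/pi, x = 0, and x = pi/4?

1/2 - pi/8

On [0, pi/4], (sin(2*x)) - (4*x/pi) = -4*x/pi + sin(2*x) is ≥ 0 throughout, so the area is a single integral of |-4*x/pi + sin(2*x)|.
∫[0,pi/4] (-4*x/pi + sin(2*x)) dx = 1/2 - pi/8.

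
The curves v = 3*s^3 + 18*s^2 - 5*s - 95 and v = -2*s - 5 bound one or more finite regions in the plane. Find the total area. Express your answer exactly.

1221/4

Set the curves equal: 3*s^3 + 18*s^2 - 5*s - 95 = -2*s - 5, so 3*s^3 + 18*s^2 - 3*s - 90 = 0, which factors as 3*(s - 2)*(s + 3)*(s + 5) = 0. The curves meet at s = -5, -3, 2.
On [-5, -3], v = 3*s^3 + 18*s^2 - 5*s - 95 is on top; that piece has area ∫[-5,-3] (3*s^3 + 18*s^2 - 3*s - 90) ds = 24.
On [-3, 2], v = -2*s - 5 is on top; that piece has area ∫[-3,2] (-(3*s^3 + 18*s^2 - 3*s - 90)) ds = 1125/4.
Total enclosed area = 24 + 1125/4 = 1221/4.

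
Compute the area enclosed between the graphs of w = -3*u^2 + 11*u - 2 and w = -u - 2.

Set the curves equal: -3*u^2 + 11*u - 2 = -u - 2, so -3*u^2 + 12*u = 0, which factors as -3*u*(u - 4) = 0. The curves meet at u = 0, 4.
On [0, 4], w = -3*u^2 + 11*u - 2 is on top; that piece has area ∫[0,4] (-3*u^2 + 12*u) du = 32.

32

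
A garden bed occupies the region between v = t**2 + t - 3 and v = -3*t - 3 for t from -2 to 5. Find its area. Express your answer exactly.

97

The difference (t**2 + t - 3) - (-3*t - 3) = t**2 + 4*t changes sign at t = 0 inside [-2, 5], so split the integral there.
∫[-2,0] (t**2 + 4*t) dt = -16/3; the area of that piece is 16/3.
∫[0,5] (t**2 + 4*t) dt = 275/3.
Total area = 16/3 + 275/3 = 97.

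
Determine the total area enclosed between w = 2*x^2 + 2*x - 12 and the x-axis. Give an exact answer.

The curve meets the x-axis where 2*x^2 + 2*x - 12 = 0, i.e. 2*(x - 2)*(x + 3) = 0, at x = -3, 2.
On [-3, 2] the curve lies below the axis; ∫[-3,2] (2*x^2 + 2*x - 12) dx = -125/3, giving area 125/3.

125/3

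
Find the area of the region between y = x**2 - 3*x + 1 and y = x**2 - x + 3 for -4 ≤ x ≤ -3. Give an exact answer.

5

On [-4, -3], (x**2 - 3*x + 1) - (x**2 - x + 3) = -2*x - 2 is ≥ 0 throughout, so the area is a single integral of |-2*x - 2|.
∫[-4,-3] (-2*x - 2) dx = 5.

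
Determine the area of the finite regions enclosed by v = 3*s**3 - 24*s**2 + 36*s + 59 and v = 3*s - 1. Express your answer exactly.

Set the curves equal: 3*s**3 - 24*s**2 + 36*s + 59 = 3*s - 1, so 3*s**3 - 24*s**2 + 33*s + 60 = 0, which factors as 3*(s - 5)*(s - 4)*(s + 1) = 0. The curves meet at s = -1, 4, 5.
On [-1, 4], v = 3*s**3 - 24*s**2 + 36*s + 59 is on top; that piece has area ∫[-1,4] (3*s**3 - 24*s**2 + 33*s + 60) ds = 875/4.
On [4, 5], v = 3*s - 1 is on top; that piece has area ∫[4,5] (-(3*s**3 - 24*s**2 + 33*s + 60)) ds = 11/4.
Total enclosed area = 875/4 + 11/4 = 443/2.

443/2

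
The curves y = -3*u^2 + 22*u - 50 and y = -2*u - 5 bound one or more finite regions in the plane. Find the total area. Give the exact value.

4

Set the curves equal: -3*u^2 + 22*u - 50 = -2*u - 5, so -3*u^2 + 24*u - 45 = 0, which factors as -3*(u - 5)*(u - 3) = 0. The curves meet at u = 3, 5.
On [3, 5], y = -3*u^2 + 22*u - 50 is on top; that piece has area ∫[3,5] (-3*u^2 + 24*u - 45) du = 4.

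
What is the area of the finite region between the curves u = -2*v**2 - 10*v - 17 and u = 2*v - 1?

Both boundary curves give u as a function of v, so integrate with respect to v. Setting them equal: -2*v**2 - 12*v - 16 = 0, i.e. -2*(v + 2)*(v + 4) = 0, so they meet at v = -4, -2.
For v in [-4, -2], u = -2*v**2 - 10*v - 17 is on the right; area = ∫[-4,-2] (-2*v**2 - 12*v - 16) dv = 8/3.

8/3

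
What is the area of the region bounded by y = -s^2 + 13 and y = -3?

Set the curves equal: -s^2 + 13 = -3, so -s^2 + 16 = 0, which factors as -(s - 4)*(s + 4) = 0. The curves meet at s = -4, 4.
On [-4, 4], y = -s^2 + 13 is on top; that piece has area ∫[-4,4] (-s^2 + 16) ds = 256/3.

256/3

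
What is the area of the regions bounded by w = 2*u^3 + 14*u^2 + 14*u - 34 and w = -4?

Set the curves equal: 2*u^3 + 14*u^2 + 14*u - 34 = -4, so 2*u^3 + 14*u^2 + 14*u - 30 = 0, which factors as 2*(u - 1)*(u + 3)*(u + 5) = 0. The curves meet at u = -5, -3, 1.
On [-5, -3], w = 2*u^3 + 14*u^2 + 14*u - 34 is on top; that piece has area ∫[-5,-3] (2*u^3 + 14*u^2 + 14*u - 30) du = 40/3.
On [-3, 1], w = -4 is on top; that piece has area ∫[-3,1] (-(2*u^3 + 14*u^2 + 14*u - 30)) du = 256/3.
Total enclosed area = 40/3 + 256/3 = 296/3.

296/3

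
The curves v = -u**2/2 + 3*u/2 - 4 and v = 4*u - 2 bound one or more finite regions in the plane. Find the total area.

Set the curves equal: -u**2/2 + 3*u/2 - 4 = 4*u - 2, so -u**2/2 - 5*u/2 - 2 = 0, which factors as -(u + 1)*(u + 4)/2 = 0. The curves meet at u = -4, -1.
On [-4, -1], v = -u**2/2 + 3*u/2 - 4 is on top; that piece has area ∫[-4,-1] (-u**2/2 - 5*u/2 - 2) du = 9/4.

9/4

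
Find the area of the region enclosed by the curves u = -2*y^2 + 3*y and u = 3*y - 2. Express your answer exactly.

8/3

Both boundary curves give u as a function of y, so integrate with respect to y. Setting them equal: -2*y^2 + 2 = 0, i.e. -2*(y - 1)*(y + 1) = 0, so they meet at y = -1, 1.
For y in [-1, 1], u = -2*y^2 + 3*y is on the right; area = ∫[-1,1] (-2*y^2 + 2) dy = 8/3.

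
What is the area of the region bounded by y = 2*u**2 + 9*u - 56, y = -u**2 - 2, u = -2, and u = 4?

227

The difference (2*u**2 + 9*u - 56) - (-u**2 - 2) = 3*u**2 + 9*u - 54 changes sign at u = 3 inside [-2, 4], so split the integral there.
∫[-2,3] (3*u**2 + 9*u - 54) du = -425/2; the area of that piece is 425/2.
∫[3,4] (3*u**2 + 9*u - 54) du = 29/2.
Total area = 425/2 + 29/2 = 227.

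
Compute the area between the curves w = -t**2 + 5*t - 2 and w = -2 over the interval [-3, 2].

The difference (-t**2 + 5*t - 2) - (-2) = -t**2 + 5*t changes sign at t = 0 inside [-3, 2], so split the integral there.
∫[-3,0] (-t**2 + 5*t) dt = -63/2; the area of that piece is 63/2.
∫[0,2] (-t**2 + 5*t) dt = 22/3.
Total area = 63/2 + 22/3 = 233/6.

233/6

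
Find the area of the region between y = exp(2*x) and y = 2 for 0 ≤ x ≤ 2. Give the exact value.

-11/2 + 2*log(2) + exp(4)/2

The difference (exp(2*x)) - (2) = exp(2*x) - 2 changes sign at x = log(2)/2 inside [0, 2], so split the integral there.
∫[0,log(2)/2] (exp(2*x) - 2) dx = 1/2 - log(2); the area of that piece is -1/2 + log(2).
∫[log(2)/2,2] (exp(2*x) - 2) dx = -5 + log(2) + exp(4)/2.
Total area = (-1/2 + log(2)) + (-5 + log(2) + exp(4)/2) = -11/2 + 2*log(2) + exp(4)/2.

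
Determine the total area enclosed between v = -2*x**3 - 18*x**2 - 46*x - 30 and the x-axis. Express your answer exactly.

16

The curve meets the x-axis where -2*x**3 - 18*x**2 - 46*x - 30 = 0, i.e. -2*(x + 1)*(x + 3)*(x + 5) = 0, at x = -5, -3, -1.
On [-5, -3] the curve lies below the axis; ∫[-5,-3] (-2*x**3 - 18*x**2 - 46*x - 30) dx = -8, giving area 8.
On [-3, -1] the curve lies above the axis; ∫[-3,-1] (-2*x**3 - 18*x**2 - 46*x - 30) dx = 8, giving area 8.
Total area = 8 + 8 = 16.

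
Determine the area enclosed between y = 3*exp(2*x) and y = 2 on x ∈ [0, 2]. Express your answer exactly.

-11/2 + 3*exp(4)/2

On [0, 2], (3*exp(2*x)) - (2) = 3*exp(2*x) - 2 is ≥ 0 throughout, so the area is a single integral of |3*exp(2*x) - 2|.
∫[0,2] (3*exp(2*x) - 2) dx = -11/2 + 3*exp(4)/2.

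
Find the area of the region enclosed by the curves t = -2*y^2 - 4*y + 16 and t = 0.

Both boundary curves give t as a function of y, so integrate with respect to y. Setting them equal: -2*y^2 - 4*y + 16 = 0, i.e. -2*(y - 2)*(y + 4) = 0, so they meet at y = -4, 2.
For y in [-4, 2], t = -2*y^2 - 4*y + 16 is on the right; area = ∫[-4,2] (-2*y^2 - 4*y + 16) dy = 72.

72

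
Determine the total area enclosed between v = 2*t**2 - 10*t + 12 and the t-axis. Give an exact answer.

The curve meets the t-axis where 2*t**2 - 10*t + 12 = 0, i.e. 2*(t - 3)*(t - 2) = 0, at t = 2, 3.
On [2, 3] the curve lies below the axis; ∫[2,3] (2*t**2 - 10*t + 12) dt = -1/3, giving area 1/3.

1/3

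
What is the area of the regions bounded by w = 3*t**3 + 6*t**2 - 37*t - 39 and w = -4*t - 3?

Set the curves equal: 3*t**3 + 6*t**2 - 37*t - 39 = -4*t - 3, so 3*t**3 + 6*t**2 - 33*t - 36 = 0, which factors as 3*(t - 3)*(t + 1)*(t + 4) = 0. The curves meet at t = -4, -1, 3.
On [-4, -1], w = 3*t**3 + 6*t**2 - 37*t - 39 is on top; that piece has area ∫[-4,-1] (3*t**3 + 6*t**2 - 33*t - 36) dt = 297/4.
On [-1, 3], w = -4*t - 3 is on top; that piece has area ∫[-1,3] (-(3*t**3 + 6*t**2 - 33*t - 36)) dt = 160.
Total enclosed area = 297/4 + 160 = 937/4.

937/4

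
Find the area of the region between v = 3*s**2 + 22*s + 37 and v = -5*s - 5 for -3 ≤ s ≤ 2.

381/2

The difference (3*s**2 + 22*s + 37) - (-5*s - 5) = 3*s**2 + 27*s + 42 changes sign at s = -2 inside [-3, 2], so split the integral there.
∫[-3,-2] (3*s**2 + 27*s + 42) ds = -13/2; the area of that piece is 13/2.
∫[-2,2] (3*s**2 + 27*s + 42) ds = 184.
Total area = 13/2 + 184 = 381/2.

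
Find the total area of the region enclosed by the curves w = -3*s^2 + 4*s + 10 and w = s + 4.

Set the curves equal: -3*s^2 + 4*s + 10 = s + 4, so -3*s^2 + 3*s + 6 = 0, which factors as -3*(s - 2)*(s + 1) = 0. The curves meet at s = -1, 2.
On [-1, 2], w = -3*s^2 + 4*s + 10 is on top; that piece has area ∫[-1,2] (-3*s^2 + 3*s + 6) ds = 27/2.

27/2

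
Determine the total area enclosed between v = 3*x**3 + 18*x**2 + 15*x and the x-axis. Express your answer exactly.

The curve meets the x-axis where 3*x**3 + 18*x**2 + 15*x = 0, i.e. 3*x*(x + 1)*(x + 5) = 0, at x = -5, -1, 0.
On [-5, -1] the curve lies above the axis; ∫[-5,-1] (3*x**3 + 18*x**2 + 15*x) dx = 96, giving area 96.
On [-1, 0] the curve lies below the axis; ∫[-1,0] (3*x**3 + 18*x**2 + 15*x) dx = -9/4, giving area 9/4.
Total area = 96 + 9/4 = 393/4.

393/4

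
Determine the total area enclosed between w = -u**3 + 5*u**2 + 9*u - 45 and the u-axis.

568/3

The curve meets the u-axis where -u**3 + 5*u**2 + 9*u - 45 = 0, i.e. -(u - 5)*(u - 3)*(u + 3) = 0, at u = -3, 3, 5.
On [-3, 3] the curve lies below the axis; ∫[-3,3] (-u**3 + 5*u**2 + 9*u - 45) du = -180, giving area 180.
On [3, 5] the curve lies above the axis; ∫[3,5] (-u**3 + 5*u**2 + 9*u - 45) du = 28/3, giving area 28/3.
Total area = 180 + 28/3 = 568/3.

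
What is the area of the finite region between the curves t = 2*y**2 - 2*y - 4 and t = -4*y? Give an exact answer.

9

Both boundary curves give t as a function of y, so integrate with respect to y. Setting them equal: 2*y**2 + 2*y - 4 = 0, i.e. 2*(y - 1)*(y + 2) = 0, so they meet at y = -2, 1.
For y in [-2, 1], t = 2*y**2 - 2*y - 4 is on the left; area = ∫[-2,1] (-(2*y**2 + 2*y - 4)) dy = 9.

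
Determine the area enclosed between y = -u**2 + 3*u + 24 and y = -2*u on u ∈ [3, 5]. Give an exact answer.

166/3

On [3, 5], (-u**2 + 3*u + 24) - (-2*u) = -u**2 + 5*u + 24 is ≥ 0 throughout, so the area is a single integral of |-u**2 + 5*u + 24|.
∫[3,5] (-u**2 + 5*u + 24) du = 166/3.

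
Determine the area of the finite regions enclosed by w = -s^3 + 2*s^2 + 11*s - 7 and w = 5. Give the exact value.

937/12

Set the curves equal: -s^3 + 2*s^2 + 11*s - 7 = 5, so -s^3 + 2*s^2 + 11*s - 12 = 0, which factors as -(s - 4)*(s - 1)*(s + 3) = 0. The curves meet at s = -3, 1, 4.
On [-3, 1], w = 5 is on top; that piece has area ∫[-3,1] (-(-s^3 + 2*s^2 + 11*s - 12)) ds = 160/3.
On [1, 4], w = -s^3 + 2*s^2 + 11*s - 7 is on top; that piece has area ∫[1,4] (-s^3 + 2*s^2 + 11*s - 12) ds = 99/4.
Total enclosed area = 160/3 + 99/4 = 937/12.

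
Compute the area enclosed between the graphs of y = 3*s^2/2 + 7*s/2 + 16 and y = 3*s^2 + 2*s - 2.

343/4

Set the curves equal: 3*s^2/2 + 7*s/2 + 16 = 3*s^2 + 2*s - 2, so -3*s^2/2 + 3*s/2 + 18 = 0, which factors as -3*(s - 4)*(s + 3)/2 = 0. The curves meet at s = -3, 4.
On [-3, 4], y = 3*s^2/2 + 7*s/2 + 16 is on top; that piece has area ∫[-3,4] (-3*s^2/2 + 3*s/2 + 18) ds = 343/4.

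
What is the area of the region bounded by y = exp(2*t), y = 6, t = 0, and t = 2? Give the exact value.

-35/2 + 6*log(6) + exp(4)/2

The difference (exp(2*t)) - (6) = exp(2*t) - 6 changes sign at t = log(6)/2 inside [0, 2], so split the integral there.
∫[0,log(6)/2] (exp(2*t) - 6) dt = 5/2 - log(216); the area of that piece is -5/2 + log(216).
∫[log(6)/2,2] (exp(2*t) - 6) dt = -15 + 3*log(6) + exp(4)/2.
Total area = (-5/2 + log(216)) + (-15 + 3*log(6) + exp(4)/2) = -35/2 + 6*log(6) + exp(4)/2.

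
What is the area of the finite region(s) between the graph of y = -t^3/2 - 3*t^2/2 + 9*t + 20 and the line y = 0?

999/8

The curve meets the t-axis where -t^3/2 - 3*t^2/2 + 9*t + 20 = 0, i.e. -(t - 4)*(t + 2)*(t + 5)/2 = 0, at t = -5, -2, 4.
On [-5, -2] the curve lies below the axis; ∫[-5,-2] (-t^3/2 - 3*t^2/2 + 9*t + 20) dt = -135/8, giving area 135/8.
On [-2, 4] the curve lies above the axis; ∫[-2,4] (-t^3/2 - 3*t^2/2 + 9*t + 20) dt = 108, giving area 108.
Total area = 135/8 + 108 = 999/8.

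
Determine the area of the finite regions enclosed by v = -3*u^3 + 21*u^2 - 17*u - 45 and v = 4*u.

148

Set the curves equal: -3*u^3 + 21*u^2 - 17*u - 45 = 4*u, so -3*u^3 + 21*u^2 - 21*u - 45 = 0, which factors as -3*(u - 5)*(u - 3)*(u + 1) = 0. The curves meet at u = -1, 3, 5.
On [-1, 3], v = 4*u is on top; that piece has area ∫[-1,3] (-(-3*u^3 + 21*u^2 - 21*u - 45)) du = 128.
On [3, 5], v = -3*u^3 + 21*u^2 - 17*u - 45 is on top; that piece has area ∫[3,5] (-3*u^3 + 21*u^2 - 21*u - 45) du = 20.
Total enclosed area = 128 + 20 = 148.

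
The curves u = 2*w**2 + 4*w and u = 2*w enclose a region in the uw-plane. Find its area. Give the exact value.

Both boundary curves give u as a function of w, so integrate with respect to w. Setting them equal: 2*w**2 + 2*w = 0, i.e. 2*w*(w + 1) = 0, so they meet at w = -1, 0.
For w in [-1, 0], u = 2*w**2 + 4*w is on the left; area = ∫[-1,0] (-(2*w**2 + 2*w)) dw = 1/3.

1/3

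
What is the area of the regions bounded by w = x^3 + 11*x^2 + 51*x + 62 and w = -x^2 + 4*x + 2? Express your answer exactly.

1/2

Set the curves equal: x^3 + 11*x^2 + 51*x + 62 = -x^2 + 4*x + 2, so x^3 + 12*x^2 + 47*x + 60 = 0, which factors as (x + 3)*(x + 4)*(x + 5) = 0. The curves meet at x = -5, -4, -3.
On [-5, -4], w = x^3 + 11*x^2 + 51*x + 62 is on top; that piece has area ∫[-5,-4] (x^3 + 12*x^2 + 47*x + 60) dx = 1/4.
On [-4, -3], w = -x^2 + 4*x + 2 is on top; that piece has area ∫[-4,-3] (-(x^3 + 12*x^2 + 47*x + 60)) dx = 1/4.
Total enclosed area = 1/4 + 1/4 = 1/2.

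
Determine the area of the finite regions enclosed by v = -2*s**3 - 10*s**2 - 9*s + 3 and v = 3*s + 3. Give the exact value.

37/6

Set the curves equal: -2*s**3 - 10*s**2 - 9*s + 3 = 3*s + 3, so -2*s**3 - 10*s**2 - 12*s = 0, which factors as -2*s*(s + 2)*(s + 3) = 0. The curves meet at s = -3, -2, 0.
On [-3, -2], v = 3*s + 3 is on top; that piece has area ∫[-3,-2] (-(-2*s**3 - 10*s**2 - 12*s)) ds = 5/6.
On [-2, 0], v = -2*s**3 - 10*s**2 - 9*s + 3 is on top; that piece has area ∫[-2,0] (-2*s**3 - 10*s**2 - 12*s) ds = 16/3.
Total enclosed area = 5/6 + 16/3 = 37/6.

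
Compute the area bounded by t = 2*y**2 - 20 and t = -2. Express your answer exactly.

72

Both boundary curves give t as a function of y, so integrate with respect to y. Setting them equal: 2*y**2 - 18 = 0, i.e. 2*(y - 3)*(y + 3) = 0, so they meet at y = -3, 3.
For y in [-3, 3], t = 2*y**2 - 20 is on the left; area = ∫[-3,3] (-(2*y**2 - 18)) dy = 72.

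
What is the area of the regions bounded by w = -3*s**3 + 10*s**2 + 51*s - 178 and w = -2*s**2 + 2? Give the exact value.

3901/4

Set the curves equal: -3*s**3 + 10*s**2 + 51*s - 178 = -2*s**2 + 2, so -3*s**3 + 12*s**2 + 51*s - 180 = 0, which factors as -3*(s - 5)*(s - 3)*(s + 4) = 0. The curves meet at s = -4, 3, 5.
On [-4, 3], w = -2*s**2 + 2 is on top; that piece has area ∫[-4,3] (-(-3*s**3 + 12*s**2 + 51*s - 180)) ds = 3773/4.
On [3, 5], w = -3*s**3 + 10*s**2 + 51*s - 178 is on top; that piece has area ∫[3,5] (-3*s**3 + 12*s**2 + 51*s - 180) ds = 32.
Total enclosed area = 3773/4 + 32 = 3901/4.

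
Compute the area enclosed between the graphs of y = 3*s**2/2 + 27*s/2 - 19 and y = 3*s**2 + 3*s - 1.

1/4

Set the curves equal: 3*s**2/2 + 27*s/2 - 19 = 3*s**2 + 3*s - 1, so -3*s**2/2 + 21*s/2 - 18 = 0, which factors as -3*(s - 4)*(s - 3)/2 = 0. The curves meet at s = 3, 4.
On [3, 4], y = 3*s**2/2 + 27*s/2 - 19 is on top; that piece has area ∫[3,4] (-3*s**2/2 + 21*s/2 - 18) ds = 1/4.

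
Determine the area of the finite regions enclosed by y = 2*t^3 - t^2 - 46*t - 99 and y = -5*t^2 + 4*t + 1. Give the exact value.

2459/3

Set the curves equal: 2*t^3 - t^2 - 46*t - 99 = -5*t^2 + 4*t + 1, so 2*t^3 + 4*t^2 - 50*t - 100 = 0, which factors as 2*(t - 5)*(t + 2)*(t + 5) = 0. The curves meet at t = -5, -2, 5.
On [-5, -2], y = 2*t^3 - t^2 - 46*t - 99 is on top; that piece has area ∫[-5,-2] (2*t^3 + 4*t^2 - 50*t - 100) dt = 153/2.
On [-2, 5], y = -5*t^2 + 4*t + 1 is on top; that piece has area ∫[-2,5] (-(2*t^3 + 4*t^2 - 50*t - 100)) dt = 4459/6.
Total enclosed area = 153/2 + 4459/6 = 2459/3.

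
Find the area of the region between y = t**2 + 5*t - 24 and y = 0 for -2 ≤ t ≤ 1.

153/2

On [-2, 1], (t**2 + 5*t - 24) - (0) = t**2 + 5*t - 24 is ≤ 0 throughout, so the area is a single integral of |t**2 + 5*t - 24|.
∫[-2,1] (t**2 + 5*t - 24) dt = -153/2; the area of that piece is 153/2.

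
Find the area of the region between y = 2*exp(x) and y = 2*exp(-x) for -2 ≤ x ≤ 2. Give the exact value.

The difference (2*exp(x)) - (2*exp(-x)) = 2*exp(x) - 2*exp(-x) changes sign at x = 0 inside [-2, 2], so split the integral there.
∫[-2,0] (2*exp(x) - 2*exp(-x)) dx = -2*exp(2) - 2*exp(-2) + 4; the area of that piece is -4 + 2*exp(-2) + 2*exp(2).
∫[0,2] (2*exp(x) - 2*exp(-x)) dx = -4 + 2*exp(-2) + 2*exp(2).
Total area = (-4 + 2*exp(-2) + 2*exp(2)) + (-4 + 2*exp(-2) + 2*exp(2)) = -8 + 4*exp(-2) + 4*exp(2).

-8 + 4*exp(-2) + 4*exp(2)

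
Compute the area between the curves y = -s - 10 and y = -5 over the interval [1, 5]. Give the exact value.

32

On [1, 5], (-s - 10) - (-5) = -s - 5 is ≤ 0 throughout, so the area is a single integral of |-s - 5|.
∫[1,5] (-s - 5) ds = -32; the area of that piece is 32.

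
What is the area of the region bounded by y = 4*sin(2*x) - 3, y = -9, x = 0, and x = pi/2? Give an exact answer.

On [0, pi/2], (4*sin(2*x) - 3) - (-9) = 4*sin(2*x) + 6 is ≥ 0 throughout, so the area is a single integral of |4*sin(2*x) + 6|.
∫[0,pi/2] (4*sin(2*x) + 6) dx = 4 + 3*pi.

4 + 3*pi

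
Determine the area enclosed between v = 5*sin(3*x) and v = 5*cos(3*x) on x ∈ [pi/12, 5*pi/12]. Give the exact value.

On [pi/12, 5*pi/12], (5*sin(3*x)) - (5*cos(3*x)) = 5*sin(3*x) - 5*cos(3*x) is ≥ 0 throughout, so the area is a single integral of |5*sin(3*x) - 5*cos(3*x)|.
∫[pi/12,5*pi/12] (5*sin(3*x) - 5*cos(3*x)) dx = 10*sqrt(2)/3.

10*sqrt(2)/3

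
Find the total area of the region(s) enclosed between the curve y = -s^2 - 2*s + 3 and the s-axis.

The curve meets the s-axis where -s^2 - 2*s + 3 = 0, i.e. -(s - 1)*(s + 3) = 0, at s = -3, 1.
On [-3, 1] the curve lies above the axis; ∫[-3,1] (-s^2 - 2*s + 3) ds = 32/3, giving area 32/3.

32/3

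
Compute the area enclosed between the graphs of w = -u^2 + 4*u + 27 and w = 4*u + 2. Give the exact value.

500/3

Set the curves equal: -u^2 + 4*u + 27 = 4*u + 2, so -u^2 + 25 = 0, which factors as -(u - 5)*(u + 5) = 0. The curves meet at u = -5, 5.
On [-5, 5], w = -u^2 + 4*u + 27 is on top; that piece has area ∫[-5,5] (-u^2 + 25) du = 500/3.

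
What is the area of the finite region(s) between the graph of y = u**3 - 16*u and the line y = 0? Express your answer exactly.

The curve meets the u-axis where u**3 - 16*u = 0, i.e. u*(u - 4)*(u + 4) = 0, at u = -4, 0, 4.
On [-4, 0] the curve lies above the axis; ∫[-4,0] (u**3 - 16*u) du = 64, giving area 64.
On [0, 4] the curve lies below the axis; ∫[0,4] (u**3 - 16*u) du = -64, giving area 64.
Total area = 64 + 64 = 128.

128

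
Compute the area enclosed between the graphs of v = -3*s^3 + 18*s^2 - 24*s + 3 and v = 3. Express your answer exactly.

Set the curves equal: -3*s^3 + 18*s^2 - 24*s + 3 = 3, so -3*s^3 + 18*s^2 - 24*s = 0, which factors as -3*s*(s - 4)*(s - 2) = 0. The curves meet at s = 0, 2, 4.
On [0, 2], v = 3 is on top; that piece has area ∫[0,2] (-(-3*s^3 + 18*s^2 - 24*s)) ds = 12.
On [2, 4], v = -3*s^3 + 18*s^2 - 24*s + 3 is on top; that piece has area ∫[2,4] (-3*s^3 + 18*s^2 - 24*s) ds = 12.
Total enclosed area = 12 + 12 = 24.

24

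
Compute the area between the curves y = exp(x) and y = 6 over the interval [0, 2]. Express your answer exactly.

The difference (exp(x)) - (6) = exp(x) - 6 changes sign at x = log(6) inside [0, 2], so split the integral there.
∫[0,log(6)] (exp(x) - 6) dx = 5 - log(46656); the area of that piece is -5 + log(46656).
∫[log(6),2] (exp(x) - 6) dx = -18 + exp(2) + 6*log(6).
Total area = (-5 + log(46656)) + (-18 + exp(2) + 6*log(6)) = -23 + exp(2) + 12*log(6).

-23 + exp(2) + 12*log(6)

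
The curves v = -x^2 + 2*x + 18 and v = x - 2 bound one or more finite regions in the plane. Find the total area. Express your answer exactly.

Set the curves equal: -x^2 + 2*x + 18 = x - 2, so -x^2 + x + 20 = 0, which factors as -(x - 5)*(x + 4) = 0. The curves meet at x = -4, 5.
On [-4, 5], v = -x^2 + 2*x + 18 is on top; that piece has area ∫[-4,5] (-x^2 + x + 20) dx = 243/2.

243/2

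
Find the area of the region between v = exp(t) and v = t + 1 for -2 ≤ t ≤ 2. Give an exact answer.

-4 - exp(-2) + exp(2)

On [-2, 2], (exp(t)) - (t + 1) = -t + exp(t) - 1 is ≥ 0 throughout, so the area is a single integral of |-t + exp(t) - 1|.
∫[-2,2] (-t + exp(t) - 1) dt = -4 - exp(-2) + exp(2).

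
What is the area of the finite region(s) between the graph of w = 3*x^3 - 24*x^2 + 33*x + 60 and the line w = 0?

443/2

The curve meets the x-axis where 3*x^3 - 24*x^2 + 33*x + 60 = 0, i.e. 3*(x - 5)*(x - 4)*(x + 1) = 0, at x = -1, 4, 5.
On [-1, 4] the curve lies above the axis; ∫[-1,4] (3*x^3 - 24*x^2 + 33*x + 60) dx = 875/4, giving area 875/4.
On [4, 5] the curve lies below the axis; ∫[4,5] (3*x^3 - 24*x^2 + 33*x + 60) dx = -11/4, giving area 11/4.
Total area = 875/4 + 11/4 = 443/2.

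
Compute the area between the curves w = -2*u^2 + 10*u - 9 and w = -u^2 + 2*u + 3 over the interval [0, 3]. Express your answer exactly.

The difference (-2*u^2 + 10*u - 9) - (-u^2 + 2*u + 3) = -u^2 + 8*u - 12 changes sign at u = 2 inside [0, 3], so split the integral there.
∫[0,2] (-u^2 + 8*u - 12) du = -32/3; the area of that piece is 32/3.
∫[2,3] (-u^2 + 8*u - 12) du = 5/3.
Total area = 32/3 + 5/3 = 37/3.

37/3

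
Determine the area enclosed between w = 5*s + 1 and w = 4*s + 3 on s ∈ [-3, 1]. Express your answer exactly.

12

On [-3, 1], (5*s + 1) - (4*s + 3) = s - 2 is ≤ 0 throughout, so the area is a single integral of |s - 2|.
∫[-3,1] (s - 2) ds = -12; the area of that piece is 12.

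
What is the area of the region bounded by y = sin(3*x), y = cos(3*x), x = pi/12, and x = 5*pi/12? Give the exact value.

On [pi/12, 5*pi/12], (sin(3*x)) - (cos(3*x)) = sin(3*x) - cos(3*x) is ≥ 0 throughout, so the area is a single integral of |sin(3*x) - cos(3*x)|.
∫[pi/12,5*pi/12] (sin(3*x) - cos(3*x)) dx = 2*sqrt(2)/3.

2*sqrt(2)/3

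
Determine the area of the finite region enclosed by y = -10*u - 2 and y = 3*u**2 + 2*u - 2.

Set the curves equal: -10*u - 2 = 3*u**2 + 2*u - 2, so -3*u**2 - 12*u = 0, which factors as -3*u*(u + 4) = 0. The curves meet at u = -4, 0.
On [-4, 0], y = -10*u - 2 is on top; that piece has area ∫[-4,0] (-3*u**2 - 12*u) du = 32.

32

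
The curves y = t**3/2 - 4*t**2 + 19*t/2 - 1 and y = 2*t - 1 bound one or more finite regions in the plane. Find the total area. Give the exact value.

253/24

Set the curves equal: t**3/2 - 4*t**2 + 19*t/2 - 1 = 2*t - 1, so t**3/2 - 4*t**2 + 15*t/2 = 0, which factors as t*(t - 5)*(t - 3)/2 = 0. The curves meet at t = 0, 3, 5.
On [0, 3], y = t**3/2 - 4*t**2 + 19*t/2 - 1 is on top; that piece has area ∫[0,3] (t**3/2 - 4*t**2 + 15*t/2) dt = 63/8.
On [3, 5], y = 2*t - 1 is on top; that piece has area ∫[3,5] (-(t**3/2 - 4*t**2 + 15*t/2)) dt = 8/3.
Total enclosed area = 63/8 + 8/3 = 253/24.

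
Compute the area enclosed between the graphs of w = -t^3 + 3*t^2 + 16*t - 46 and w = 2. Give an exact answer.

517/2

Set the curves equal: -t^3 + 3*t^2 + 16*t - 46 = 2, so -t^3 + 3*t^2 + 16*t - 48 = 0, which factors as -(t - 4)*(t - 3)*(t + 4) = 0. The curves meet at t = -4, 3, 4.
On [-4, 3], w = 2 is on top; that piece has area ∫[-4,3] (-(-t^3 + 3*t^2 + 16*t - 48)) dt = 1029/4.
On [3, 4], w = -t^3 + 3*t^2 + 16*t - 46 is on top; that piece has area ∫[3,4] (-t^3 + 3*t^2 + 16*t - 48) dt = 5/4.
Total enclosed area = 1029/4 + 5/4 = 517/2.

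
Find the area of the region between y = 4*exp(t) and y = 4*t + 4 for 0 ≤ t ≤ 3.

On [0, 3], (4*exp(t)) - (4*t + 4) = -4*t + 4*exp(t) - 4 is ≥ 0 throughout, so the area is a single integral of |-4*t + 4*exp(t) - 4|.
∫[0,3] (-4*t + 4*exp(t) - 4) dt = -34 + 4*exp(3).

-34 + 4*exp(3)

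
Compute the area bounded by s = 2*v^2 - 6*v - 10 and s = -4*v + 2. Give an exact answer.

125/3

Both boundary curves give s as a function of v, so integrate with respect to v. Setting them equal: 2*v^2 - 2*v - 12 = 0, i.e. 2*(v - 3)*(v + 2) = 0, so they meet at v = -2, 3.
For v in [-2, 3], s = 2*v^2 - 6*v - 10 is on the left; area = ∫[-2,3] (-(2*v^2 - 2*v - 12)) dv = 125/3.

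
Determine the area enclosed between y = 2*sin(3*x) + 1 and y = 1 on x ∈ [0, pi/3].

4/3

On [0, pi/3], (2*sin(3*x) + 1) - (1) = 2*sin(3*x) is ≥ 0 throughout, so the area is a single integral of |2*sin(3*x)|.
∫[0,pi/3] (2*sin(3*x)) dx = 4/3.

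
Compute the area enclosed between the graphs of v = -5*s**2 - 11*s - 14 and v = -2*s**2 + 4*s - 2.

Set the curves equal: -5*s**2 - 11*s - 14 = -2*s**2 + 4*s - 2, so -3*s**2 - 15*s - 12 = 0, which factors as -3*(s + 1)*(s + 4) = 0. The curves meet at s = -4, -1.
On [-4, -1], v = -5*s**2 - 11*s - 14 is on top; that piece has area ∫[-4,-1] (-3*s**2 - 15*s - 12) ds = 27/2.

27/2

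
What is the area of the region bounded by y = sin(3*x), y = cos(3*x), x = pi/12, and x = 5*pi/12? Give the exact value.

2*sqrt(2)/3

On [pi/12, 5*pi/12], (sin(3*x)) - (cos(3*x)) = sin(3*x) - cos(3*x) is ≥ 0 throughout, so the area is a single integral of |sin(3*x) - cos(3*x)|.
∫[pi/12,5*pi/12] (sin(3*x) - cos(3*x)) dx = 2*sqrt(2)/3.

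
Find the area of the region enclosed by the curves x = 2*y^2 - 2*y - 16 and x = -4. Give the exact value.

Both boundary curves give x as a function of y, so integrate with respect to y. Setting them equal: 2*y^2 - 2*y - 12 = 0, i.e. 2*(y - 3)*(y + 2) = 0, so they meet at y = -2, 3.
For y in [-2, 3], x = 2*y^2 - 2*y - 16 is on the left; area = ∫[-2,3] (-(2*y^2 - 2*y - 12)) dy = 125/3.

125/3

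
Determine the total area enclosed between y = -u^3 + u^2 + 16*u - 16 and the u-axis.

The curve meets the u-axis where -u^3 + u^2 + 16*u - 16 = 0, i.e. -(u - 4)*(u - 1)*(u + 4) = 0, at u = -4, 1, 4.
On [-4, 1] the curve lies below the axis; ∫[-4,1] (-u^3 + u^2 + 16*u - 16) du = -1375/12, giving area 1375/12.
On [1, 4] the curve lies above the axis; ∫[1,4] (-u^3 + u^2 + 16*u - 16) du = 117/4, giving area 117/4.
Total area = 1375/12 + 117/4 = 863/6.

863/6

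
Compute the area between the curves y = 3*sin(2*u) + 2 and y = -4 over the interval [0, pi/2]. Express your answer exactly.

On [0, pi/2], (3*sin(2*u) + 2) - (-4) = 3*sin(2*u) + 6 is ≥ 0 throughout, so the area is a single integral of |3*sin(2*u) + 6|.
∫[0,pi/2] (3*sin(2*u) + 6) du = 3 + 3*pi.

3 + 3*pi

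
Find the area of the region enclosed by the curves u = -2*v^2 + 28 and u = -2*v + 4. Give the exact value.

343/3

Both boundary curves give u as a function of v, so integrate with respect to v. Setting them equal: -2*v^2 + 2*v + 24 = 0, i.e. -2*(v - 4)*(v + 3) = 0, so they meet at v = -3, 4.
For v in [-3, 4], u = -2*v^2 + 28 is on the right; area = ∫[-3,4] (-2*v^2 + 2*v + 24) dv = 343/3.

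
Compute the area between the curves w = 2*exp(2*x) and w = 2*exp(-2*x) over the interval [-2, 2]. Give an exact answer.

The difference (2*exp(2*x)) - (2*exp(-2*x)) = 2*exp(2*x) - 2*exp(-2*x) changes sign at x = 0 inside [-2, 2], so split the integral there.
∫[-2,0] (2*exp(2*x) - 2*exp(-2*x)) dx = -exp(4) - exp(-4) + 2; the area of that piece is -2 + exp(-4) + exp(4).
∫[0,2] (2*exp(2*x) - 2*exp(-2*x)) dx = -2 + exp(-4) + exp(4).
Total area = (-2 + exp(-4) + exp(4)) + (-2 + exp(-4) + exp(4)) = -4 + 2*exp(-4) + 2*exp(4).

-4 + 2*exp(-4) + 2*exp(4)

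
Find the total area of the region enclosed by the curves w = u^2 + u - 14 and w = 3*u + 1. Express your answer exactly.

256/3

Set the curves equal: u^2 + u - 14 = 3*u + 1, so u^2 - 2*u - 15 = 0, which factors as (u - 5)*(u + 3) = 0. The curves meet at u = -3, 5.
On [-3, 5], w = 3*u + 1 is on top; that piece has area ∫[-3,5] (-(u^2 - 2*u - 15)) du = 256/3.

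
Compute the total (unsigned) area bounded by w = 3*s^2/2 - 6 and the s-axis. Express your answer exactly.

16

The curve meets the s-axis where 3*s^2/2 - 6 = 0, i.e. 3*(s - 2)*(s + 2)/2 = 0, at s = -2, 2.
On [-2, 2] the curve lies below the axis; ∫[-2,2] (3*s^2/2 - 6) ds = -16, giving area 16.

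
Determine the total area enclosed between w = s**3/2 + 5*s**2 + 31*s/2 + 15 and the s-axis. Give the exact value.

37/24

The curve meets the s-axis where s**3/2 + 5*s**2 + 31*s/2 + 15 = 0, i.e. (s + 2)*(s + 3)*(s + 5)/2 = 0, at s = -5, -3, -2.
On [-5, -3] the curve lies above the axis; ∫[-5,-3] (s**3/2 + 5*s**2 + 31*s/2 + 15) ds = 4/3, giving area 4/3.
On [-3, -2] the curve lies below the axis; ∫[-3,-2] (s**3/2 + 5*s**2 + 31*s/2 + 15) ds = -5/24, giving area 5/24.
Total area = 4/3 + 5/24 = 37/24.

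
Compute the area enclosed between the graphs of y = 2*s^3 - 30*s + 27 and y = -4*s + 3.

Set the curves equal: 2*s^3 - 30*s + 27 = -4*s + 3, so 2*s^3 - 26*s + 24 = 0, which factors as 2*(s - 3)*(s - 1)*(s + 4) = 0. The curves meet at s = -4, 1, 3.
On [-4, 1], y = 2*s^3 - 30*s + 27 is on top; that piece has area ∫[-4,1] (2*s^3 - 26*s + 24) ds = 375/2.
On [1, 3], y = -4*s + 3 is on top; that piece has area ∫[1,3] (-(2*s^3 - 26*s + 24)) ds = 16.
Total enclosed area = 375/2 + 16 = 407/2.

407/2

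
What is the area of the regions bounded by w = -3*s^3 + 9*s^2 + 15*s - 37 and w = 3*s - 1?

393/4

Set the curves equal: -3*s^3 + 9*s^2 + 15*s - 37 = 3*s - 1, so -3*s^3 + 9*s^2 + 12*s - 36 = 0, which factors as -3*(s - 3)*(s - 2)*(s + 2) = 0. The curves meet at s = -2, 2, 3.
On [-2, 2], w = 3*s - 1 is on top; that piece has area ∫[-2,2] (-(-3*s^3 + 9*s^2 + 12*s - 36)) ds = 96.
On [2, 3], w = -3*s^3 + 9*s^2 + 15*s - 37 is on top; that piece has area ∫[2,3] (-3*s^3 + 9*s^2 + 12*s - 36) ds = 9/4.
Total enclosed area = 96 + 9/4 = 393/4.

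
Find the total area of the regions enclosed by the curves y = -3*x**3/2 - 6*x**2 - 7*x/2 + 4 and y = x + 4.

Set the curves equal: -3*x**3/2 - 6*x**2 - 7*x/2 + 4 = x + 4, so -3*x**3/2 - 6*x**2 - 9*x/2 = 0, which factors as -3*x*(x + 1)*(x + 3)/2 = 0. The curves meet at x = -3, -1, 0.
On [-3, -1], y = x + 4 is on top; that piece has area ∫[-3,-1] (-(-3*x**3/2 - 6*x**2 - 9*x/2)) dx = 4.
On [-1, 0], y = -3*x**3/2 - 6*x**2 - 7*x/2 + 4 is on top; that piece has area ∫[-1,0] (-3*x**3/2 - 6*x**2 - 9*x/2) dx = 5/8.
Total enclosed area = 4 + 5/8 = 37/8.

37/8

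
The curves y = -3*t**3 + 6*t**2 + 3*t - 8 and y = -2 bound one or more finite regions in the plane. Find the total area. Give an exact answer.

Set the curves equal: -3*t**3 + 6*t**2 + 3*t - 8 = -2, so -3*t**3 + 6*t**2 + 3*t - 6 = 0, which factors as -3*(t - 2)*(t - 1)*(t + 1) = 0. The curves meet at t = -1, 1, 2.
On [-1, 1], y = -2 is on top; that piece has area ∫[-1,1] (-(-3*t**3 + 6*t**2 + 3*t - 6)) dt = 8.
On [1, 2], y = -3*t**3 + 6*t**2 + 3*t - 8 is on top; that piece has area ∫[1,2] (-3*t**3 + 6*t**2 + 3*t - 6) dt = 5/4.
Total enclosed area = 8 + 5/4 = 37/4.

37/4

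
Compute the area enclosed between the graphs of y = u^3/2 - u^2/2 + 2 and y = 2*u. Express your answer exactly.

71/12

Set the curves equal: u^3/2 - u^2/2 + 2 = 2*u, so u^3/2 - u^2/2 - 2*u + 2 = 0, which factors as (u - 2)*(u - 1)*(u + 2)/2 = 0. The curves meet at u = -2, 1, 2.
On [-2, 1], y = u^3/2 - u^2/2 + 2 is on top; that piece has area ∫[-2,1] (u^3/2 - u^2/2 - 2*u + 2) du = 45/8.
On [1, 2], y = 2*u is on top; that piece has area ∫[1,2] (-(u^3/2 - u^2/2 - 2*u + 2)) du = 7/24.
Total enclosed area = 45/8 + 7/24 = 71/12.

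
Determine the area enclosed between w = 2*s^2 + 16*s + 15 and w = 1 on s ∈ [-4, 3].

524/3

The difference (2*s^2 + 16*s + 15) - (1) = 2*s^2 + 16*s + 14 changes sign at s = -1 inside [-4, 3], so split the integral there.
∫[-4,-1] (2*s^2 + 16*s + 14) ds = -36; the area of that piece is 36.
∫[-1,3] (2*s^2 + 16*s + 14) ds = 416/3.
Total area = 36 + 416/3 = 524/3.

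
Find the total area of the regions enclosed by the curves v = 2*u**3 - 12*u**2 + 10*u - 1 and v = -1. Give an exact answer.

Set the curves equal: 2*u**3 - 12*u**2 + 10*u - 1 = -1, so 2*u**3 - 12*u**2 + 10*u = 0, which factors as 2*u*(u - 5)*(u - 1) = 0. The curves meet at u = 0, 1, 5.
On [0, 1], v = 2*u**3 - 12*u**2 + 10*u - 1 is on top; that piece has area ∫[0,1] (2*u**3 - 12*u**2 + 10*u) du = 3/2.
On [1, 5], v = -1 is on top; that piece has area ∫[1,5] (-(2*u**3 - 12*u**2 + 10*u)) du = 64.
Total enclosed area = 3/2 + 64 = 131/2.

131/2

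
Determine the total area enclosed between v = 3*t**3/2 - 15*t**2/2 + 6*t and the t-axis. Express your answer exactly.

71/4

The curve meets the t-axis where 3*t**3/2 - 15*t**2/2 + 6*t = 0, i.e. 3*t*(t - 4)*(t - 1)/2 = 0, at t = 0, 1, 4.
On [0, 1] the curve lies above the axis; ∫[0,1] (3*t**3/2 - 15*t**2/2 + 6*t) dt = 7/8, giving area 7/8.
On [1, 4] the curve lies below the axis; ∫[1,4] (3*t**3/2 - 15*t**2/2 + 6*t) dt = -135/8, giving area 135/8.
Total area = 7/8 + 135/8 = 71/4.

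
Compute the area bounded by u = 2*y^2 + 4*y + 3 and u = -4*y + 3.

64/3

Both boundary curves give u as a function of y, so integrate with respect to y. Setting them equal: 2*y^2 + 8*y = 0, i.e. 2*y*(y + 4) = 0, so they meet at y = -4, 0.
For y in [-4, 0], u = 2*y^2 + 4*y + 3 is on the left; area = ∫[-4,0] (-(2*y^2 + 8*y)) dy = 64/3.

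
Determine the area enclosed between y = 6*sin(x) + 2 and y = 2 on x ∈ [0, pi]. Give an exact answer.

12

On [0, pi], (6*sin(x) + 2) - (2) = 6*sin(x) is ≥ 0 throughout, so the area is a single integral of |6*sin(x)|.
∫[0,pi] (6*sin(x)) dx = 12.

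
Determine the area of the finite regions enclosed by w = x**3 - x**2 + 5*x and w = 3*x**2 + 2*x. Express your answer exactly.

Set the curves equal: x**3 - x**2 + 5*x = 3*x**2 + 2*x, so x**3 - 4*x**2 + 3*x = 0, which factors as x*(x - 3)*(x - 1) = 0. The curves meet at x = 0, 1, 3.
On [0, 1], w = x**3 - x**2 + 5*x is on top; that piece has area ∫[0,1] (x**3 - 4*x**2 + 3*x) dx = 5/12.
On [1, 3], w = 3*x**2 + 2*x is on top; that piece has area ∫[1,3] (-(x**3 - 4*x**2 + 3*x)) dx = 8/3.
Total enclosed area = 5/12 + 8/3 = 37/12.

37/12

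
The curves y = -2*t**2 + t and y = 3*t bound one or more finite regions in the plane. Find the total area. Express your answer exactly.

1/3

Set the curves equal: -2*t**2 + t = 3*t, so -2*t**2 - 2*t = 0, which factors as -2*t*(t + 1) = 0. The curves meet at t = -1, 0.
On [-1, 0], y = -2*t**2 + t is on top; that piece has area ∫[-1,0] (-2*t**2 - 2*t) dt = 1/3.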